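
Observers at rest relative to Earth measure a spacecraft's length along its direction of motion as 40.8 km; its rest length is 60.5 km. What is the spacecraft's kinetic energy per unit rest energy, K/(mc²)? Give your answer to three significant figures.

0.483

Length contraction gives γ = L₀/L = 60.5/40.8 = 1.48284.
Since K = (γ−1)mc², K/(mc²) = 1.48284 − 1 = 0.483.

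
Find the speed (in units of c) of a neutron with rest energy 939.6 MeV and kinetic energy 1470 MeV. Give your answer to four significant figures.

0.9208c

K = (γ−1)mc², so γ = 1 + 1470/939.6 = 2.5645.
Then v/c = √(1 − γ⁻²) = √(1 − 0.152053) = √0.847947 = 0.9208.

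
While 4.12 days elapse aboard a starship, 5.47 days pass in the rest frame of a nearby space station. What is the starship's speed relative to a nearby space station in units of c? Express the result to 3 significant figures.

0.658c

γ = Δt/Δτ = 5.47/4.12 = 1.3277.
β = √(1 − 1/γ²) = √(1 − 0.567283) = √0.432717 = 0.658.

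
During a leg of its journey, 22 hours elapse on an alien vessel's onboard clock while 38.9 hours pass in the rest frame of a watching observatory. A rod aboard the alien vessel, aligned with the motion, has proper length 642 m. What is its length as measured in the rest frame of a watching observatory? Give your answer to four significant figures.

The time-dilation ratio gives γ = 38.9/22 = 1.76818.
The rod contracts by the same γ: 642 m / 1.76818 = 363.1 m.

363.1 m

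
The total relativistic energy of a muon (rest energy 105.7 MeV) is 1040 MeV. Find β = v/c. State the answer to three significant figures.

0.995

γ = E/(mc²) = 1040/105.7 = 9.8392.
β = √(1 − 1/γ²) = √(1 − 0.0103295) = √0.9896705 = 0.995.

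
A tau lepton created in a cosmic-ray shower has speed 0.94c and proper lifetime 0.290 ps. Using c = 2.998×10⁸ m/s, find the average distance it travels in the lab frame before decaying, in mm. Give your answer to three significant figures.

γ = 1/√(1 − β²) = 1/√(1 − 0.8836) = 1/√0.1164 = 1/0.341174 = 2.9311.
Lab-frame lifetime: Δt = γτ = 2.9311 × 0.290 ps = 0.85002 ps.
Distance: d = vΔt = 0.94 × 2.998×10⁸ m/s × 8.5002×10^-13 s = 2.40×10^-4 m = 0.240 mm.

0.240 mm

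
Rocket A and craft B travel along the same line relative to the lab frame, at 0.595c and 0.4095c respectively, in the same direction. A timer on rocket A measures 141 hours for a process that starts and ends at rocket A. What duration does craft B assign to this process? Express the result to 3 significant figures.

145 hours

The velocity of rocket A relative to craft B is (0.595 − 0.4095)c / (1 − 0.595×0.4095) = 0.24526c; relative speed 0.24526c.
At |u| = 0.24526c, γ = (1 − 0.0601525)^(−1/2) = 1.0315.
The clock on rocket A records proper time, so craft B measures Δt = γΔτ = 1.0315 × 141 = 145 hours.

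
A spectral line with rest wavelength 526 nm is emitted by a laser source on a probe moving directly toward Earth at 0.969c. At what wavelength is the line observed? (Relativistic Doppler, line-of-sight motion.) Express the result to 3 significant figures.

Relativistic Doppler for wavelength: λ_obs = λ_src · √((1−β)/(1+β)).
With β = 0.969: factor = √(0.031/1.969) = 0.12548.
λ_obs = 526 × 0.12548 = 66.0 nm.

66.0 nm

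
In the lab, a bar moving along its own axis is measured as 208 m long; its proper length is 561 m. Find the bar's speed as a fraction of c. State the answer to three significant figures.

Length contraction gives γ = L₀/L = 561/208 = 2.6971.
β = √(1 − 1/γ²) = √0.862531 = 0.929.

0.929c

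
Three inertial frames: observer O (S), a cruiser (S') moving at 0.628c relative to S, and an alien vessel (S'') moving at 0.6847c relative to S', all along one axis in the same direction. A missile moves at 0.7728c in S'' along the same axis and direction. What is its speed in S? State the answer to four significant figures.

First combine the missile and alien vessel (S''→S'): u₁ = (0.7728 + 0.6847)/(1 + 0.7728×0.6847) = 1.4575/1.52913616 = 0.95315.
Then combine with the cruiser (S'→S): u = (0.95315 + 0.628)/(1 + 0.95315×0.628) = 1.58115/1.5985782 = 0.9891.

0.9891c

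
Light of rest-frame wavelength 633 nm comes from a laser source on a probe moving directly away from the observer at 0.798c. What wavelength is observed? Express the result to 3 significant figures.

1890 nm

Relativistic Doppler for wavelength: λ_obs = λ_src · √((1+β)/(1−β)).
With β = 0.798: factor = √(1.798/0.202) = 2.9835.
λ_obs = 633 × 2.9835 = 1890 nm.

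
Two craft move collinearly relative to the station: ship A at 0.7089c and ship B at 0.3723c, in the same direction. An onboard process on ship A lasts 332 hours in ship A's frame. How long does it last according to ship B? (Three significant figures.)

373 hours

Transform ship A's velocity into ship B's frame: (0.7089 − 0.3723)/(1 − 0.7089·0.3723) = 0.3366/0.73607653, so the relative speed is 0.45729c.
γ for this relative speed: γ = 1/√(1 − 0.209114) = 1.1245.
Ship A's interval is proper; time dilation gives Δt_B = γΔτ = 1.1245 × 332 hours = 373 hours.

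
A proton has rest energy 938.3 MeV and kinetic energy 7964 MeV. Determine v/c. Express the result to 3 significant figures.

0.994

K = (γ−1)mc², so γ = 1 + 7964/938.3 = 9.4877.
Then v/c = √(1 − γ⁻²) = √(1 − 0.0111091) = √0.9888909 = 0.994.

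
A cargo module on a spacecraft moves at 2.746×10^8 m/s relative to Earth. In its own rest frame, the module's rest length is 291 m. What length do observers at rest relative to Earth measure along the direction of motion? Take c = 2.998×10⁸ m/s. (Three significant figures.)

β = v/c = (2.746×10^8 m/s)/(2.998×10⁸ m/s) = 0.915944.
Lorentz factor: γ = (1 − 0.8389534)^(−1/2) = 2.4919.
Along the direction of motion the measured length is L₀/γ = 291/2.4919 = 117 m.

117 m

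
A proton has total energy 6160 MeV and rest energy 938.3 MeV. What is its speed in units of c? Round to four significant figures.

0.9883c

Total energy E = γmc² gives γ = 6160/938.3 = 6.5651.
Hence β = √(1 − 1/γ²) = √(1 − 0.0232016) = √0.9767984 = 0.9883.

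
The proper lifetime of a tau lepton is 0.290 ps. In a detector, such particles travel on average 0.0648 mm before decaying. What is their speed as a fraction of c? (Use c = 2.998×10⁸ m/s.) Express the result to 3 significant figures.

d = βγcτ ⇒ βγ = d/(cτ) = 6.480×10^-5 m / (8.6942×10^-5 m) = 0.74532.
β = (βγ)/√(1+(βγ)²) = 0.74532/√1.555502 = 0.598.

0.598c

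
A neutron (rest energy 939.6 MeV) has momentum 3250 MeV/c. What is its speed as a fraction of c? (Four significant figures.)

pc/(mc²) = 3250/939.6 = 3.4589 = βγ = β/√(1−β²).
So β² = x²/(1 + x²) with x = 3.4589: x² = 11.964, β² = 11.964/12.964 = 0.922863, β = 0.9607.

0.9607c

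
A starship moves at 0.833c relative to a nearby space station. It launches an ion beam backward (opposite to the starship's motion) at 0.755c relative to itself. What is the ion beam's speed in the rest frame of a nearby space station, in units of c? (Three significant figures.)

In units of c, u = (u' + v)/(1 + u'v) with u' = −0.755 and v = 0.833.
Numerator: −0.755 + 0.833 = 0.078. Denominator: 1 + (−0.755)(0.833) = 0.371085.
u = 0.078/0.371085 = 0.21019, so the speed is 0.210c.

0.210c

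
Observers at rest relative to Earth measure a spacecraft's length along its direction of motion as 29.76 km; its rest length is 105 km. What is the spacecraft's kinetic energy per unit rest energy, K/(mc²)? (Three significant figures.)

2.53

From L = L₀/γ: γ = 105/29.76 = 3.52823.
Since K = (γ−1)mc², K/(mc²) = 3.52823 − 1 = 2.53.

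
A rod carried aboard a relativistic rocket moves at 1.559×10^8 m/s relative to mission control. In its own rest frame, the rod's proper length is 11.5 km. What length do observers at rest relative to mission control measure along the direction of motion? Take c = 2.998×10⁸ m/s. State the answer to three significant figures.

β = v/c = (1.559×10^8 m/s)/(2.998×10⁸ m/s) = 0.520013.
γ = 1/√(1 − β²) = 1/√(1 − 0.2704135) = 1/√0.7295865 = 1/0.854158 = 1.1707.
Length contraction: L = L₀/γ = 11.5/1.1707 = 9.82 km.

9.82 km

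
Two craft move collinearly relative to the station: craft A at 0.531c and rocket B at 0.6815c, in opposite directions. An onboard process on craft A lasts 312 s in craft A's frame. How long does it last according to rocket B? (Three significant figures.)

Transform craft A's velocity into rocket B's frame: (0.531 + 0.6815)/(1 + 0.531·0.6815) = 1.2125/1.3618765, so the relative speed is 0.89032c.
At |u| = 0.89032c, γ = (1 − 0.79267)^(−1/2) = 2.1962.
Craft A's interval is proper; time dilation gives Δt_B = γΔτ = 2.1962 × 312 s = 685 s.

685 s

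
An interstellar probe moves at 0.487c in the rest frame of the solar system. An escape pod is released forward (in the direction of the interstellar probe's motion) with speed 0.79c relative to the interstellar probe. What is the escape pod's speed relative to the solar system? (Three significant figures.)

In units of c, u = (u' + v)/(1 + u'v) with u' = 0.79 and v = 0.487.
Numerator: 0.79 + 0.487 = 1.277. Denominator: 1 + (0.79)(0.487) = 1.38473.
u = 1.277/1.38473 = 0.9222, so the speed is 0.922c.

0.922c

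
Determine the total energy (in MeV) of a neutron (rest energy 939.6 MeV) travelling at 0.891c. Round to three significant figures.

With β = 0.891, γ = 1/√(1 − 0.891²) = 1/√0.206119 = 2.2026.
Total energy: E = γmc² = 2.2026 × 939.6 MeV = 2070 MeV.

2070 MeV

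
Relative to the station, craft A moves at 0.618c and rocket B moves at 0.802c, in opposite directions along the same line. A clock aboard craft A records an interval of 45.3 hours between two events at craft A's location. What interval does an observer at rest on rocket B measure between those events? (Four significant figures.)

Transform craft A's velocity into rocket B's frame: (0.618 + 0.802)/(1 + 0.618·0.802) = 1.42/1.495636, so the relative speed is 0.94943c.
At |u| = 0.94943c, γ = (1 − 0.901417)^(−1/2) = 3.1849.
Craft A's interval is proper; time dilation gives Δt_B = γΔτ = 3.1849 × 45.3 hours = 144.3 hours.

144.3 hours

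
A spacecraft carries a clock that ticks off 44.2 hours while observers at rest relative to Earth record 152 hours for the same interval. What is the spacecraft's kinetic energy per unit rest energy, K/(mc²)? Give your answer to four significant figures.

From Δt = γΔτ: γ = 152/44.2 = 3.43891.
Since K = (γ−1)mc², K/(mc²) = 3.43891 − 1 = 2.439.

2.439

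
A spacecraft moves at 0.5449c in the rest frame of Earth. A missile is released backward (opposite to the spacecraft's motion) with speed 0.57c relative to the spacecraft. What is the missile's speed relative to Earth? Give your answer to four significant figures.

Relativistic velocity addition: u = (u' + v)/(1 + u'v/c²), with u' = −0.57c and v = 0.5449c.
Numerator: −0.57 + 0.5449 = −0.0251. Denominator: 1 + (−0.57)(0.5449) = 0.689407.
u = −0.0251/0.689407 = −0.036408, so the speed is 0.03641c.

0.03641c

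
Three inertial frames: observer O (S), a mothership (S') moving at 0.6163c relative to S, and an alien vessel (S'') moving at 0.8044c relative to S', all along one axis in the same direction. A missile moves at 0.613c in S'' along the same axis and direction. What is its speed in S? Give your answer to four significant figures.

0.9877c

Apply u = (u'+v)/(1+u'v) twice. Missile in the mothership frame: (0.613+0.8044)/(1+0.613·0.8044) = 1.4174/1.4930972 = 0.9493c.
That velocity, transformed to the rest frame of observer O: (0.9493+0.6163)/(1+0.9493·0.6163) = 1.5656/1.58505359 = 0.98773c.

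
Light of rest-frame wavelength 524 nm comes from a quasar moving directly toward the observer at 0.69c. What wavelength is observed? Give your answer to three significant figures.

224 nm

Relativistic Doppler for wavelength: λ_obs = λ_src · √((1−β)/(1+β)).
With β = 0.69: factor = √(0.31/1.69) = 0.42829.
λ_obs = 524 × 0.42829 = 224 nm.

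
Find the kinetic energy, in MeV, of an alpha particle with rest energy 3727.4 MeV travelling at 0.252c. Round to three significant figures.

γ = 1/√(1 − β²) = 1/√(1 − 0.063504) = 1/√0.936496 = 1/0.967727 = 1.033349.
Kinetic energy: K = (γ − 1)mc² = (1.033349 − 1) × 3727.4 MeV = 0.033349 × 3727.4 = 124 MeV.

124 MeV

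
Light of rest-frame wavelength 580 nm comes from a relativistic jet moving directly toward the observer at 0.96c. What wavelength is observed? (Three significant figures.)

82.9 nm

Relativistic Doppler for wavelength: λ_obs = λ_src · √((1−β)/(1+β)).
With β = 0.96: factor = √(0.04/1.96) = 0.14286.
λ_obs = 580 × 0.14286 = 82.9 nm.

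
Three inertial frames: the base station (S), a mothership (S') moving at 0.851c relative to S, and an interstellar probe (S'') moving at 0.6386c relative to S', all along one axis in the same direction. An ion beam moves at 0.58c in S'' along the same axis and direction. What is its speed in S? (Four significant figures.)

First combine the ion beam and interstellar probe (S''→S'): u₁ = (0.58 + 0.6386)/(1 + 0.58×0.6386) = 1.2186/1.370388 = 0.88924.
Then combine with the mothership (S'→S): u = (0.88924 + 0.851)/(1 + 0.88924×0.851) = 1.74024/1.75674324 = 0.99061.

0.9906c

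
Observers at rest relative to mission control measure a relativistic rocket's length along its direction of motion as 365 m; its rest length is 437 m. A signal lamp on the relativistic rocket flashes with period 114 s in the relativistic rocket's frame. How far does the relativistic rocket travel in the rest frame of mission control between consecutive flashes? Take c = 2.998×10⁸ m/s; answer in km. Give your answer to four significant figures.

2.250×10^7 km

γ = L₀/L = 437/365 = 1.19726.
β = √(1 − 1/γ²) = 0.54988. Lab-frame period = γτ = 1.19726×114 s = 136.49 s. Distance = βc × γτ = 0.54988 × 2.998×10⁸ m/s × 136.49 s = 2.2501×10^10 m = 2.250×10^7 km.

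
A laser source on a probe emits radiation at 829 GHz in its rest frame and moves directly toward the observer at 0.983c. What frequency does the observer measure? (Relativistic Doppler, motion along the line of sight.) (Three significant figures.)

Relativistic Doppler (source moving toward): f_obs = f_src · √((1+β)/(1−β)).
With β = 0.983: factor = √(1.983/0.017) = 10.8.
f_obs = 829 × 10.8 = 8950 GHz.

8950 GHz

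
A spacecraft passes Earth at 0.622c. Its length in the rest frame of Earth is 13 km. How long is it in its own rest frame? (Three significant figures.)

Lorentz factor: γ = (1 − 0.386884)^(−1/2) = 1.2771.
Proper length: L₀ = γ·L = 1.2771 × 13 = 16.6 km.

16.6 km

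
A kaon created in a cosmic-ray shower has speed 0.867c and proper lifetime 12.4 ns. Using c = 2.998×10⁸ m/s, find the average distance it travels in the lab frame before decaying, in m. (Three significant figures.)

γ = 1/√(1 − β²) = 1/√(1 − 0.751689) = 1/√0.248311 = 1/0.498308 = 2.0068.
Lab-frame lifetime: Δt = γτ = 2.0068 × 12.4 ns = 24.884 ns.
Distance: d = vΔt = 0.867 × 2.998×10⁸ m/s × 2.4884×10^-8 s = 6.47 m.

6.47 m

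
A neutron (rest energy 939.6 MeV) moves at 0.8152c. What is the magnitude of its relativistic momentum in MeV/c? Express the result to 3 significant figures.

1320 MeV/c

β² = 0.66455104, so γ = 1/√0.33544896 = 1.7266.
Momentum: p = γβ·mc = 1.7266 × 0.8152 × 939.6 MeV/c = 1320 MeV/c.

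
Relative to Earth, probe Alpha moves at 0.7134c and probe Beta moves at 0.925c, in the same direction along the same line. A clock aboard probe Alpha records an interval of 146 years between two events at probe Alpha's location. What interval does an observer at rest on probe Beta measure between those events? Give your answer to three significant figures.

Speed of probe Alpha in probe Beta's frame: u = (v_A − v_B)/(1 − v_A v_B/c²) = (0.7134 − 0.925)/(1 − 0.7134×0.925) = −0.2116/0.340105 = −0.62216; |u| = 0.62216c.
γ for this relative speed: γ = 1/√(1 − 0.387083) = 1.2773.
The clock on probe Alpha records proper time, so probe Beta measures Δt = γΔτ = 1.2773 × 146 = 186 years.

186 years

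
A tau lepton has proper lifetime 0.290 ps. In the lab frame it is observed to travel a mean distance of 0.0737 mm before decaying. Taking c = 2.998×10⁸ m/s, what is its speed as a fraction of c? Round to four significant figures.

0.6466c

Lab distance = (lab lifetime)·v = γτ·βc, so βγ = d/(cτ) = 7.370×10^-5/(2.998×10⁸ × 2.900×10^-13) = 0.84769.
With βγ = 0.84769: γ² = 1 + (βγ)² = 1.718578, and β = (βγ)/γ = 0.84769/1.31095 = 0.6466.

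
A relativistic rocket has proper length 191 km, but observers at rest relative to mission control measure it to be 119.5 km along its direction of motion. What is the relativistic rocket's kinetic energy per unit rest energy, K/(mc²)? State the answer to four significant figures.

From L = L₀/γ: γ = 191/119.5 = 1.59833.
K/(mc²) = γ − 1 = 1.59833 − 1 = 0.5983.

0.5983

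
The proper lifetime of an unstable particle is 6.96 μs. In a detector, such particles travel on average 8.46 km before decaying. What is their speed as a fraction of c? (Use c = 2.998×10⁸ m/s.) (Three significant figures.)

0.971c

d = βγcτ ⇒ βγ = d/(cτ) = 8460 m / (2086.608 m) = 4.0544.
β = (βγ)/√(1+(βγ)²) = 4.0544/√17.4382 = 0.971.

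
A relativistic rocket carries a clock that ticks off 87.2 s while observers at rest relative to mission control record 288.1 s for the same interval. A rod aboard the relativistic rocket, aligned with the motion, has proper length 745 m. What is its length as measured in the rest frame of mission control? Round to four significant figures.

225.5 m

From Δt = γΔτ: γ = 288.1/87.2 = 3.3039.
The rod contracts by the same γ: 745 m / 3.3039 = 225.5 m.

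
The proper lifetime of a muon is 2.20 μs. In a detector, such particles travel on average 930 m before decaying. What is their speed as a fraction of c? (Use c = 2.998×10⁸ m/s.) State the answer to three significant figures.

Lab distance = (lab lifetime)·v = γτ·βc, so βγ = d/(cτ) = 930.0/(2.998×10⁸ × 2.200×10^-6) = 1.41.
With βγ = 1.41: γ² = 1 + (βγ)² = 2.9881, and β = (βγ)/γ = 1.41/1.72861 = 0.816.

0.816c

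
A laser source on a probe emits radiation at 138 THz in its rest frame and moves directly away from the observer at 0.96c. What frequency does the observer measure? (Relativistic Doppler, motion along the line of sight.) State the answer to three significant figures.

19.7 THz

Relativistic Doppler (source moving away): f_obs = f_src · √((1−β)/(1+β)).
With β = 0.96: factor = √(0.04/1.96) = 0.14286.
f_obs = 138 × 0.14286 = 19.7 THz.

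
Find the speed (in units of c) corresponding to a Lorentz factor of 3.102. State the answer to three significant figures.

0.947c

β = √(1 − 1/γ²) = √(1 − 1/9.622404) = √0.896076 = 0.947.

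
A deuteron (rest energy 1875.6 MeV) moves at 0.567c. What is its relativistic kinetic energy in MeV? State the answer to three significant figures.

β² = 0.321489, so γ = 1/√0.678511 = 1.21401.
Kinetic energy: K = (γ − 1)mc² = (1.21401 − 1) × 1875.6 MeV = 0.21401 × 1875.6 = 401 MeV.

401 MeV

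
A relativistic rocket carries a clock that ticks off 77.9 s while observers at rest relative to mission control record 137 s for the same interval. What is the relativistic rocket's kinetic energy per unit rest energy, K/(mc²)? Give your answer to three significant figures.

0.759

From Δt = γΔτ: γ = 137/77.9 = 1.75866.
K/(mc²) = γ − 1 = 1.75866 − 1 = 0.759.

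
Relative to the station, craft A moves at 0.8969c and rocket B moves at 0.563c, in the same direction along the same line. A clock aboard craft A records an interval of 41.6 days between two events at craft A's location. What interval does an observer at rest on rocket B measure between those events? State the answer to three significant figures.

Speed of craft A in rocket B's frame: u = (v_A − v_B)/(1 − v_A v_B/c²) = (0.8969 − 0.563)/(1 − 0.8969×0.563) = 0.3339/0.4950453 = 0.67448; |u| = 0.67448c.
γ for this relative speed: γ = 1/√(1 − 0.454923) = 1.3545.
Craft A's interval is proper; time dilation gives Δt_B = γΔτ = 1.3545 × 41.6 days = 56.3 days.

56.3 days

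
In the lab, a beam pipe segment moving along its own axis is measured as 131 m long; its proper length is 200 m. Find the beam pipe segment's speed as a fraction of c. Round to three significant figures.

0.756c

Length contraction gives γ = L₀/L = 200/131 = 1.5267.
β = √(1 − 1/γ²) = √0.570965 = 0.756.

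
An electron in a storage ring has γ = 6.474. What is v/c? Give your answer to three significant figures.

β = √(1 − 1/γ²) = √(1 − 1/41.912676) = √0.976141 = 0.988.

0.988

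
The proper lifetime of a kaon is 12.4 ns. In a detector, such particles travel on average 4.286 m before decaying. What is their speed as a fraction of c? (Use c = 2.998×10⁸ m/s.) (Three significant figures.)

0.755c

d = βγcτ ⇒ βγ = d/(cτ) = 4.286 m / (3.71752 m) = 1.1529.
β = (βγ)/√(1+(βγ)²) = 1.1529/√2.32918 = 0.755.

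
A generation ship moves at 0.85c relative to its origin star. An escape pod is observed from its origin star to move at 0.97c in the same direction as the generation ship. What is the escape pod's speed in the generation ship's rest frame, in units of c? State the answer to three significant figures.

Transform to the generation ship's frame: u' = (u − v)/(1 − uv/c²).
u' = (0.97 − 0.85)/(1 − 0.97×0.85) = 0.12/0.1755 = 0.68376.
Speed in the generation ship's frame: 0.684c (in the same direction).

0.684c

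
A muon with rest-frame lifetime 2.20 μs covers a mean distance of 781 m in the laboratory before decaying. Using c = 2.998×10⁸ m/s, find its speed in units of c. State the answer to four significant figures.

Let x = d/(cτ) = 781.0 m / (2.998×10⁸ m/s × 2.200×10^-6 s) = 1.1841. Since d = βγcτ, x = βγ = β/√(1−β²).
Solving: β² = x²/(1+x²) = 1.40209/2.40209 = 0.583696, so β = 0.7640.

0.7640c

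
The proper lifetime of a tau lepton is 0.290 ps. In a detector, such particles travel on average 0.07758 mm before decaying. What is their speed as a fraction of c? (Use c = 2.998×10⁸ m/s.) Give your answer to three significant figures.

Let x = d/(cτ) = 7.758×10^-5 m / (2.998×10⁸ m/s × 2.900×10^-13 s) = 0.89232. Since d = βγcτ, x = βγ = β/√(1−β²).
Solving: β² = x²/(1+x²) = 0.796235/1.796235 = 0.44328, so β = 0.666.

0.666c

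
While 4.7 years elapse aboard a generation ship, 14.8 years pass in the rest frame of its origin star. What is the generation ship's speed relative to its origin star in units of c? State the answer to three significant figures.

γ = Δt/Δτ = 14.8/4.7 = 3.1489.
β = √(1 − 1/γ²) = √(1 − 0.100851) = √0.899149 = 0.948.

0.948c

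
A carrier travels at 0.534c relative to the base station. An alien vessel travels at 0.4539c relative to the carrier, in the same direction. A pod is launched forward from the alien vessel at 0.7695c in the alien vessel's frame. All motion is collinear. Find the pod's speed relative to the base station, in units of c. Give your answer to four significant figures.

Compose velocities in two stages. Stage 1 (into S'): u₁ = (0.7695+0.4539)/(1+0.7695×0.4539) = 0.90671.
Stage 2 (into S): u = (0.90671+0.534)/(1+0.90671×0.534) = 0.97071, so the speed is 0.9707c.

0.9707c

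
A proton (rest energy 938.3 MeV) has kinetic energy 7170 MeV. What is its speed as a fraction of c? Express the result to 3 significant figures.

γ = 1 + K/(mc²) = 1 + 7170/938.3 = 8.6415.
β = √(1 − 1/γ²) = √(1 − 0.0133913) = √0.9866087 = 0.993.

0.993c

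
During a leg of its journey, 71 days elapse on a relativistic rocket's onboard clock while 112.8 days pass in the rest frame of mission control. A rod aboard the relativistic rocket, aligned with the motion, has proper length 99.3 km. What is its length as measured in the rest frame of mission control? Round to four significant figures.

From Δt = γΔτ: γ = 112.8/71 = 1.58873.
The rod contracts by the same γ: 99.3 km / 1.58873 = 62.50 km.

62.50 km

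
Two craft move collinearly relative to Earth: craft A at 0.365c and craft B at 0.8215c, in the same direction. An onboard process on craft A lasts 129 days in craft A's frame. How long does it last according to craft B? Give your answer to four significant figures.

Speed of craft A in craft B's frame: u = (v_A − v_B)/(1 − v_A v_B/c²) = (0.365 − 0.8215)/(1 − 0.365×0.8215) = −0.4565/0.7001525 = −0.652; |u| = 0.652c.
γ for this relative speed: γ = 1/√(1 − 0.425104) = 1.3189.
Craft A's interval is proper; time dilation gives Δt_B = γΔτ = 1.3189 × 129 days = 170.1 days.

170.1 days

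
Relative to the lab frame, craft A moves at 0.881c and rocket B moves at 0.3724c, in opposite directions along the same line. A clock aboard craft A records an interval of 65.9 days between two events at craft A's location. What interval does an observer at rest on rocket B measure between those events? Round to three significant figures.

Speed of craft A in rocket B's frame: u = (v_A + v_B)/(1 + v_A v_B/c²) = (0.881 + 0.3724)/(1 + 0.881×0.3724) = 1.2534/1.3280844 = 0.94377; |u| = 0.94377c.
At |u| = 0.94377c, γ = (1 − 0.890702)^(−1/2) = 3.0248.
The clock on craft A records proper time, so rocket B measures Δt = γΔτ = 3.0248 × 65.9 = 199 days.

199 days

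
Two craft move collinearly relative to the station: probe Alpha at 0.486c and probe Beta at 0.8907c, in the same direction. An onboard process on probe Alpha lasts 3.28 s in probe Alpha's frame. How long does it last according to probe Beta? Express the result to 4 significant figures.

4.682 s

The velocity of probe Alpha relative to probe Beta is (0.486 − 0.8907)c / (1 − 0.486×0.8907) = −0.71361c; relative speed 0.71361c.
γ for this relative speed: γ = 1/√(1 − 0.509239) = 1.4275.
Probe Alpha's interval is proper; time dilation gives Δt_B = γΔτ = 1.4275 × 3.28 s = 4.682 s.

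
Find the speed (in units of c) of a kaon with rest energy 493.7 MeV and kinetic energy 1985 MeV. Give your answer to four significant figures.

γ = 1 + K/(mc²) = 1 + 1985/493.7 = 5.0207.
β = √(1 − 1/γ²) = √(1 − 0.0396708) = √0.9603292 = 0.9800.

0.9800c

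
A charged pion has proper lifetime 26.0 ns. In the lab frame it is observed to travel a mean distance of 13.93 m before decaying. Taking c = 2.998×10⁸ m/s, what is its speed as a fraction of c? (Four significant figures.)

0.8727c

Lab distance = (lab lifetime)·v = γτ·βc, so βγ = d/(cτ) = 13.93/(2.998×10⁸ × 2.600×10^-8) = 1.7871.
With βγ = 1.7871: γ² = 1 + (βγ)² = 4.19373, and β = (βγ)/γ = 1.7871/2.04786 = 0.8727.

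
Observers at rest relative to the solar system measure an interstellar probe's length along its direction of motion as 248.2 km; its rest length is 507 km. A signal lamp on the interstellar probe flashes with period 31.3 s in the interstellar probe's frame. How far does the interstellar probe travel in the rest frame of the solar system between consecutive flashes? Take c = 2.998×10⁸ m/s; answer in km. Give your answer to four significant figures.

1.671×10^7 km

From L = L₀/γ: γ = 507/248.2 = 2.04271.
β = √(1 − 1/γ²) = 0.87198. Lab-frame period = γτ = 2.04271×31.3 s = 63.937 s. Distance = βc × γτ = 0.87198 × 2.998×10⁸ m/s × 63.937 s = 1.6714×10^10 m = 1.671×10^7 km.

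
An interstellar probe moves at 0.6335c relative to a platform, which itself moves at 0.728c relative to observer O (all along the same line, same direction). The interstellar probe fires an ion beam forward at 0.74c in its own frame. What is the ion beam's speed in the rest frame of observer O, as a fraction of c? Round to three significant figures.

First combine the ion beam and interstellar probe (S''→S'): u₁ = (0.74 + 0.6335)/(1 + 0.74×0.6335) = 1.3735/1.46879 = 0.93512.
Then combine with the platform (S'→S): u = (0.93512 + 0.728)/(1 + 0.93512×0.728) = 1.66312/1.68076736 = 0.9895.

0.990c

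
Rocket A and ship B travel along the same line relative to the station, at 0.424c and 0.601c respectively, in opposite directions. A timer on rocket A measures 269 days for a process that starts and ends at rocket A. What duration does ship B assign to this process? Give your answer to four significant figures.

Transform rocket A's velocity into ship B's frame: (0.424 + 0.601)/(1 + 0.424·0.601) = 1.025/1.254824, so the relative speed is 0.81685c.
At |u| = 0.81685c, γ = (1 − 0.667244)^(−1/2) = 1.7336.
Rocket A's interval is proper; time dilation gives Δt_B = γΔτ = 1.7336 × 269 days = 466.3 days.

466.3 days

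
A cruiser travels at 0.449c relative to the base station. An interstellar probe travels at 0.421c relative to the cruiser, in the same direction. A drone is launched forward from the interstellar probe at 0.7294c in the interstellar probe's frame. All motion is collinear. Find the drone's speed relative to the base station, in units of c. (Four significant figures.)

Apply u = (u'+v)/(1+u'v) twice. Drone in the cruiser frame: (0.7294+0.421)/(1+0.7294·0.421) = 1.1504/1.3070774 = 0.88013c.
That velocity, transformed to the rest frame of the base station: (0.88013+0.449)/(1+0.88013·0.449) = 1.32913/1.39517837 = 0.95266c.

0.9527c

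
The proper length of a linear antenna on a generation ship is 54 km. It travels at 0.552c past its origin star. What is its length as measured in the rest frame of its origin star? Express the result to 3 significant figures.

γ = 1/√(1 − β²) = 1/√(1 − 0.304704) = 1/√0.695296 = 1/0.833844 = 1.1993.
Length contraction: L = L₀/γ = 54/1.1993 = 45.0 km.

45.0 km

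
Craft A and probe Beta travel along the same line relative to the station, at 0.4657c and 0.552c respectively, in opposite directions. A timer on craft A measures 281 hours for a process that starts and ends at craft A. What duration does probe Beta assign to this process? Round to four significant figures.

Speed of craft A in probe Beta's frame: u = (v_A + v_B)/(1 + v_A v_B/c²) = (0.4657 + 0.552)/(1 + 0.4657×0.552) = 1.0177/1.2570664 = 0.80958; |u| = 0.80958c.
At |u| = 0.80958c, γ = (1 − 0.65542)^(−1/2) = 1.7036.
The clock on craft A records proper time, so probe Beta measures Δt = γΔτ = 1.7036 × 281 = 478.7 hours.

478.7 hours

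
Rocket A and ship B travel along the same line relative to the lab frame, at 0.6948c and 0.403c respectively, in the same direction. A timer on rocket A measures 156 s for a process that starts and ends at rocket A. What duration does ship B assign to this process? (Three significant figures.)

Transform rocket A's velocity into ship B's frame: (0.6948 − 0.403)/(1 − 0.6948·0.403) = 0.2918/0.7199956, so the relative speed is 0.40528c.
At |u| = 0.40528c, γ = (1 − 0.164252)^(−1/2) = 1.0939.
Rocket A's interval is proper; time dilation gives Δt_B = γΔτ = 1.0939 × 156 s = 171 s.

171 s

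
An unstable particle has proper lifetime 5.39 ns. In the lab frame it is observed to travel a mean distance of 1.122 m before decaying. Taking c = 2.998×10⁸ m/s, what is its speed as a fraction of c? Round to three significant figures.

0.570c

d = βγcτ ⇒ βγ = d/(cτ) = 1.122 m / (1.615922 m) = 0.69434.
β = (βγ)/√(1+(βγ)²) = 0.69434/√1.482108 = 0.570.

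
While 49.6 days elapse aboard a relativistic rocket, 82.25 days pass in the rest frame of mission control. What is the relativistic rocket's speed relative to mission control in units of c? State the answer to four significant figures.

γ = Δt/Δτ = 82.25/49.6 = 1.6583.
β = √(1 − 1/γ²) = √(1 − 0.363642) = √0.636358 = 0.7977.

0.7977c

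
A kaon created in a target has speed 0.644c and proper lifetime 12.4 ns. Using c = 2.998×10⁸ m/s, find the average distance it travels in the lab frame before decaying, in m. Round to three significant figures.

γ = 1/√(1 − β²) = 1/√(1 − 0.414736) = 1/√0.585264 = 1/0.765025 = 1.3071.
Lab-frame lifetime: Δt = γτ = 1.3071 × 12.4 ns = 16.208 ns.
Distance: d = vΔt = 0.644 × 2.998×10⁸ m/s × 1.6208×10^-8 s = 3.13 m.

3.13 m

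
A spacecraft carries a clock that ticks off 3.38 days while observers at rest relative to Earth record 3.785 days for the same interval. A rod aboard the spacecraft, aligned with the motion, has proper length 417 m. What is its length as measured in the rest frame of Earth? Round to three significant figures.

372 m

From Δt = γΔτ: γ = 3.785/3.38 = 1.11982.
L = L₀/γ = 417/1.11982 = 372 m.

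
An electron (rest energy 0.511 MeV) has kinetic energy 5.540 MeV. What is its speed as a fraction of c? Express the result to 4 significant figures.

γ = 1 + K/(mc²) = 1 + 5.540/0.511 = 11.841.
β = √(1 − 1/γ²) = √(1 − 0.0071322) = √0.9928678 = 0.9964.

0.9964c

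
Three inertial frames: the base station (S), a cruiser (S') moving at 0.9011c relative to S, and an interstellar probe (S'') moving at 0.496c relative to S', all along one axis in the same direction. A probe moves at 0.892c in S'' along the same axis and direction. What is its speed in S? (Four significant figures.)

First combine the probe and interstellar probe (S''→S'): u₁ = (0.892 + 0.496)/(1 + 0.892×0.496) = 1.388/1.442432 = 0.96226.
Then combine with the cruiser (S'→S): u = (0.96226 + 0.9011)/(1 + 0.96226×0.9011) = 1.86336/1.867092486 = 0.998.

0.9980c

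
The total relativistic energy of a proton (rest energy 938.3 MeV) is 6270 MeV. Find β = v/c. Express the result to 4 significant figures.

0.9887

γ = E/(mc²) = 6270/938.3 = 6.6823.
β = √(1 − 1/γ²) = √(1 − 0.0223948) = √0.9776052 = 0.9887.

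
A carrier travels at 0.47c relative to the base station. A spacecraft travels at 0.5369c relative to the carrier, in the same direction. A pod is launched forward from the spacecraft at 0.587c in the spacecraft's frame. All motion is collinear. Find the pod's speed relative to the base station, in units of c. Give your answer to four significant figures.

0.9450c

Compose velocities in two stages. Stage 1 (into S'): u₁ = (0.587+0.5369)/(1+0.587×0.5369) = 0.85457.
Stage 2 (into S): u = (0.85457+0.47)/(1+0.85457×0.47) = 0.94501, so the speed is 0.9450c.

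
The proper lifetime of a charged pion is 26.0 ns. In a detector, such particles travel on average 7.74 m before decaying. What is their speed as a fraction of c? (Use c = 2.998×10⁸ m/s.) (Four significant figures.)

0.7046c

d = βγcτ ⇒ βγ = d/(cτ) = 7.740 m / (7.7948 m) = 0.99297.
β = (βγ)/√(1+(βγ)²) = 0.99297/√1.985989 = 0.7046.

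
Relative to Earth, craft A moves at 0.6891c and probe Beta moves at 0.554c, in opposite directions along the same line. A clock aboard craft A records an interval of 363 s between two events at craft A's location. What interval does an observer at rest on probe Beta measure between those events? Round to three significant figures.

831 s

Transform craft A's velocity into probe Beta's frame: (0.6891 + 0.554)/(1 + 0.6891·0.554) = 1.2431/1.3817614, so the relative speed is 0.89965c.
At |u| = 0.89965c, γ = (1 − 0.80937)^(−1/2) = 2.2904.
The clock on craft A records proper time, so probe Beta measures Δt = γΔτ = 2.2904 × 363 = 831 s.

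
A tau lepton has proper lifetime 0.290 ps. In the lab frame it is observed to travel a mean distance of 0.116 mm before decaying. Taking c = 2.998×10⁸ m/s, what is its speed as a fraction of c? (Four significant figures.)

0.8002c

d = βγcτ ⇒ βγ = d/(cτ) = 1.160×10^-4 m / (8.6942×10^-5 m) = 1.3342.
β = (βγ)/√(1+(βγ)²) = 1.3342/√2.78009 = 0.8002.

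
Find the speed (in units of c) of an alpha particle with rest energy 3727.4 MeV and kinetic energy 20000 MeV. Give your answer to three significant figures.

γ = 1 + K/(mc²) = 1 + 20000/3727.4 = 6.3657.
β = √(1 − 1/γ²) = √(1 − 0.0246779) = √0.9753221 = 0.988.

0.988c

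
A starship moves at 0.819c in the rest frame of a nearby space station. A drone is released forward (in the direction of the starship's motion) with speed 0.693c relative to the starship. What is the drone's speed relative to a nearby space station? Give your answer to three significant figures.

Relativistic velocity addition: u = (u' + v)/(1 + u'v/c²), with u' = 0.693c and v = 0.819c.
Numerator: 0.693 + 0.819 = 1.512. Denominator: 1 + (0.693)(0.819) = 1.567567.
u = 1.512/1.567567 = 0.96455, so the speed is 0.965c.

0.965c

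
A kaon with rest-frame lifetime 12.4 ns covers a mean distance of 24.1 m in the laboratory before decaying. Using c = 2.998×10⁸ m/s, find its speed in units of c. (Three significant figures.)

0.988c

d = βγcτ ⇒ βγ = d/(cτ) = 24.10 m / (3.71752 m) = 6.4828.
β = (βγ)/√(1+(βγ)²) = 6.4828/√43.0267 = 0.988.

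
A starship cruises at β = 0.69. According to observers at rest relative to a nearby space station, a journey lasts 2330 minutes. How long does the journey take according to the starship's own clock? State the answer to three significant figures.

1690 minutes

With β = 0.69, γ = 1/√(1 − 0.69²) = 1/√0.5239 = 1.3816.
The moving clock records proper time: Δτ = Δt/γ = 2330/1.3816 = 1690 minutes.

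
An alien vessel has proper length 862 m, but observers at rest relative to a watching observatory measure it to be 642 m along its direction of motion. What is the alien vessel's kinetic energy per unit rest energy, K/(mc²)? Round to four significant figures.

From L = L₀/γ: γ = 862/642 = 1.34268.
Since K = (γ−1)mc², K/(mc²) = 1.34268 − 1 = 0.3427.

0.3427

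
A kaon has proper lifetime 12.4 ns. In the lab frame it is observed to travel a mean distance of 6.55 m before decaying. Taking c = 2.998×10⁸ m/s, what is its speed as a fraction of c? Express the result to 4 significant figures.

0.8697c

Lab distance = (lab lifetime)·v = γτ·βc, so βγ = d/(cτ) = 6.550/(2.998×10⁸ × 1.240×10^-8) = 1.7619.
With βγ = 1.7619: γ² = 1 + (βγ)² = 4.10429, and β = (βγ)/γ = 1.7619/2.0259 = 0.8697.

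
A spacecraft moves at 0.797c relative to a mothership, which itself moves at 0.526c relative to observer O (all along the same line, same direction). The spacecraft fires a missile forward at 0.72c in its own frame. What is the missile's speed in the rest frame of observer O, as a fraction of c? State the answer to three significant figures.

Apply u = (u'+v)/(1+u'v) twice. Missile in the mothership frame: (0.72+0.797)/(1+0.72·0.797) = 1.517/1.57384 = 0.96388c.
That velocity, transformed to the rest frame of observer O: (0.96388+0.526)/(1+0.96388·0.526) = 1.48988/1.50700088 = 0.98864c.

0.989c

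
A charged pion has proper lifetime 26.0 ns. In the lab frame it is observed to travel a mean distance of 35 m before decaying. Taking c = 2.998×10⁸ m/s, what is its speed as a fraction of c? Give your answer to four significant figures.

Let x = d/(cτ) = 35.00 m / (2.998×10⁸ m/s × 2.600×10^-8 s) = 4.4902. Since d = βγcτ, x = βγ = β/√(1−β²).
Solving: β² = x²/(1+x²) = 20.1619/21.1619 = 0.952745, so β = 0.9761.

0.9761c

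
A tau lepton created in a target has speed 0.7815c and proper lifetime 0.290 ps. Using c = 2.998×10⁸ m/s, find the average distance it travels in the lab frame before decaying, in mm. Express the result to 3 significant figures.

With β = 0.7815, γ = 1/√(1 − 0.7815²) = 1/√0.38925775 = 1.6028.
Lab-frame lifetime: Δt = γτ = 1.6028 × 0.290 ps = 0.46481 ps.
Distance: d = vΔt = 0.7815 × 2.998×10⁸ m/s × 4.6481×10^-13 s = 1.09×10^-4 m = 0.109 mm.

0.109 mm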